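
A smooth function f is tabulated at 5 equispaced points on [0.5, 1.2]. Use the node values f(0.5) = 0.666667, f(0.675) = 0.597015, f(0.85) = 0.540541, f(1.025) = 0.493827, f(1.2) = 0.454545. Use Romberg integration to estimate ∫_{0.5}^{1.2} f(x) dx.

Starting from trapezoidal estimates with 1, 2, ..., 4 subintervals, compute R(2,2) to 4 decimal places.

0.3830

R(0,0) (trapezoid, 1 panel, h=0.7000): 0.392424
R(1,0) (trapezoid, 2 panels, h=0.3500): 0.385401
R(2,0) (trapezoid, 4 panels, h=0.1750): 0.383598
R(1,1) = 0.385401 + (0.385401 − 0.392424)/3 = 0.383060
R(2,1) = 0.383598 + (0.383598 − 0.385401)/3 = 0.382997
R(2,2) = 0.382997 + (0.382997 − 0.383060)/15 = 0.382993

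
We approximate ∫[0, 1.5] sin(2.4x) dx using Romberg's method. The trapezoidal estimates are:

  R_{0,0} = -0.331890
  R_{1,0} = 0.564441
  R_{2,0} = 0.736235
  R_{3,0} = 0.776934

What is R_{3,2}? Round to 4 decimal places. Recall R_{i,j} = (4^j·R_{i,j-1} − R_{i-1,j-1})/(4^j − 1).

0.7903

Richardson extrapolation on the trapezoidal column (denominator 4−1=3):
R_{2,1} = 0.736235 + (0.736235 − 0.564441)/3 = 0.793500
R_{3,1} = 0.776934 + (0.776934 − 0.736235)/3 = 0.790500
R_{3,2} = (16·0.790500 − 0.793500) / 15 = 0.790300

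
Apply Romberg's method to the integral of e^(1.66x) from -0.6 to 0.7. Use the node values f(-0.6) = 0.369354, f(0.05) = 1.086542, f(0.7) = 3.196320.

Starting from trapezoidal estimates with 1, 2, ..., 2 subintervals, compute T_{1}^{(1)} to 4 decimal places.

T_{0}^{(0)} (trapezoid, 1 panel, h=1.3000): 2.317688
T_{1}^{(0)} (trapezoid, 2 panels, h=0.6500): 1.865096
T_{1}^{(1)} = 1.865096 + (1.865096 − 2.317688)/3 = 1.714232

1.7142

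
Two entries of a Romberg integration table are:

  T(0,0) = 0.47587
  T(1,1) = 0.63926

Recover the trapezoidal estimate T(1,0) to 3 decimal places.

0.598

From T(1,1) = (4·T(1,0) − T(0,0))/3, solve for T(1,0):
4·T(1,0) = 3·0.63926 + 0.47587 = 2.39365
T(1,0) = 0.59841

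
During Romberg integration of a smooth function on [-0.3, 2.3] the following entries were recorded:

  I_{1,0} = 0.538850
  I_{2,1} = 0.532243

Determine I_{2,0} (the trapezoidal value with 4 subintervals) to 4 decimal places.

From I_{2,1} = (4·I_{2,0} − I_{1,0})/3, solve for I_{2,0}:
4·I_{2,0} = 3·0.532243 + 0.538850 = 2.135579
I_{2,0} = 0.533895

0.5339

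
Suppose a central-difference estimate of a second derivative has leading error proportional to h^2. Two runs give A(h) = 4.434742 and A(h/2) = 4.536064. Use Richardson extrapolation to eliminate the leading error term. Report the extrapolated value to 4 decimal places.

Extrapolated value = (4·A(h/2) − A(h)) / (4 − 1)
= (4·4.536064 − 4.434742) / 3
= 13.709514 / 3 = 4.569838

4.5698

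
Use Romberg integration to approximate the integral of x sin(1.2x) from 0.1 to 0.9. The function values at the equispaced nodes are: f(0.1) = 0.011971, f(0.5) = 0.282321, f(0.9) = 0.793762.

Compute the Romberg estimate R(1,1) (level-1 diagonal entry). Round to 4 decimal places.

R(0,0) (trapezoid, 1 panel, h=0.8000): 0.322293
R(1,0) (trapezoid, 2 panels, h=0.4000): 0.274075
R(1,1) = 0.274075 + (0.274075 − 0.322293)/3 = 0.258002

0.2580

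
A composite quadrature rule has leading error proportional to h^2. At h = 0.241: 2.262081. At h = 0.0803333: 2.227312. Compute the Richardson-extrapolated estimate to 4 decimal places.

2.2230

The leading error scales as h^2; refining by a factor of 3 reduces it by 3^2 = 9.
Extrapolated value = (9·A(h/3) − A(h)) / (9 − 1)
= (9·2.227312 − 2.262081) / 8
= 17.783727 / 8 = 2.222966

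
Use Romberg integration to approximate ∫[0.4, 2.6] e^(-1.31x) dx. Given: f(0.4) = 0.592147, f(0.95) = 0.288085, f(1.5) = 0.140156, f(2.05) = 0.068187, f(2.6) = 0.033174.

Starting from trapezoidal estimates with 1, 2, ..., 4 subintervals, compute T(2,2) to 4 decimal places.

0.4268

T(0,0) (trapezoid, 1 panel, h=2.2000): 0.687853
T(1,0) (trapezoid, 2 panels, h=1.1000): 0.498098
T(2,0) (trapezoid, 4 panels, h=0.5500): 0.444999
T(1,1) = 0.498098 + (0.498098 − 0.687853)/3 = 0.434846
T(2,1) = 0.444999 + (0.444999 − 0.498098)/3 = 0.427299
T(2,2) = 0.427299 + (0.427299 − 0.434846)/15 = 0.426796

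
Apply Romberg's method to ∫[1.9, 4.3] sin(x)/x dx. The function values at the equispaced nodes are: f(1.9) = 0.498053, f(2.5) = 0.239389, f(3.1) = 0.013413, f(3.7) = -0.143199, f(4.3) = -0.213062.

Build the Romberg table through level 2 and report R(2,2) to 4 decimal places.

R(0,0) (trapezoid, 1 panel, h=2.4000): 0.341989
R(1,0) (trapezoid, 2 panels, h=1.2000): 0.187090
R(2,0) (trapezoid, 4 panels, h=0.6000): 0.151259
R(1,1) = 0.187090 + (0.187090 − 0.341989)/3 = 0.135457
R(2,1) = 0.151259 + (0.151259 − 0.187090)/3 = 0.139315
R(2,2) = 0.139315 + (0.139315 − 0.135457)/15 = 0.139572

0.1396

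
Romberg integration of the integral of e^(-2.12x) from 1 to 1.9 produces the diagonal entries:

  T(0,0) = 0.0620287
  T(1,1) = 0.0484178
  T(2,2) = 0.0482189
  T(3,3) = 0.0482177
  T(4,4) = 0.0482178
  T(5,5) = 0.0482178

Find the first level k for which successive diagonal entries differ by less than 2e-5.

|T(1,1) − T(0,0)| = 0.0136109 ≥ 2e-5
|T(2,2) − T(1,1)| = 0.0001989 ≥ 2e-5
|T(3,3) − T(2,2)| = 0.0000012 < 2e-5

k = 3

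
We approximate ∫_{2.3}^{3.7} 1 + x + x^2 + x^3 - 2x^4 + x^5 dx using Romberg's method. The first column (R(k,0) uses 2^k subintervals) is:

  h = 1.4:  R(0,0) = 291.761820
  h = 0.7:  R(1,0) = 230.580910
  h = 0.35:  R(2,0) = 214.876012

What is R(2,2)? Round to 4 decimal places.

209.6046

R(1,1) = 230.580910 + (230.580910 − 291.761820)/3 = 210.187273
R(2,1) = (4·214.876012 − 230.580910) / 3 = 209.641046
R(2,2) = 209.641046 + (209.641046 − 210.187273)/15 = 209.604631
(Column j=1 coincides with Simpson's rule on the same nodes.)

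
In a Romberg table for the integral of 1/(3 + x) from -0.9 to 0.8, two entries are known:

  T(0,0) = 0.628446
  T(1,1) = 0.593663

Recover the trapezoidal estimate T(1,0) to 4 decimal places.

From T(1,1) = (4·T(1,0) − T(0,0))/3, solve for T(1,0):
4·T(1,0) = 3·0.593663 + 0.628446 = 2.409435
T(1,0) = 0.602359

0.6024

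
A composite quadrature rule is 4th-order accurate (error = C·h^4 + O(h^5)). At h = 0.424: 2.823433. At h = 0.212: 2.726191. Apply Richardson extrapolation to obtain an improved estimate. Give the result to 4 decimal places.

2.7197

Extrapolated value = (16·A(h/2) − A(h)) / (16 − 1)
= (16·2.726191 − 2.823433) / 15
= 40.795623 / 15 = 2.719708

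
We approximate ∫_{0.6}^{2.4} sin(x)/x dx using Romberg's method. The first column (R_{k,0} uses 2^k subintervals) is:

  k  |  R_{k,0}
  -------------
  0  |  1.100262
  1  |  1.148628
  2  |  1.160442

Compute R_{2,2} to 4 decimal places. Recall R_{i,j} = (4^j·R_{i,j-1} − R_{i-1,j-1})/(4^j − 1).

Richardson extrapolation on the trapezoidal column (denominator 4−1=3):
R_{1,1} = (4·1.148628 − 1.100262) / 3 = 1.164750
R_{2,1} = (4·1.160442 − 1.148628) / 3 = 1.164380
R_{2,2} = 1.164380 + (1.164380 − 1.164750)/15 = 1.164355

1.1644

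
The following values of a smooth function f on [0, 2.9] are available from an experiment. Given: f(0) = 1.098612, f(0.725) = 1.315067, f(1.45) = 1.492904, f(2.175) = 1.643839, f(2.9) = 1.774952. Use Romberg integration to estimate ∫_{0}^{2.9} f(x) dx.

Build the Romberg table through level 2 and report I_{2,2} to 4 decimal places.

I_{0,0} (trapezoid, 1 panel, h=2.9000): 4.166668
I_{1,0} (trapezoid, 2 panels, h=1.4500): 4.248045
I_{2,0} (trapezoid, 4 panels, h=0.7250): 4.269229
I_{1,1} = 4.248045 + (4.248045 − 4.166668)/3 = 4.275171
I_{2,1} = 4.269229 + (4.269229 − 4.248045)/3 = 4.276290
I_{2,2} = 4.276290 + (4.276290 − 4.275171)/15 = 4.276365

4.2764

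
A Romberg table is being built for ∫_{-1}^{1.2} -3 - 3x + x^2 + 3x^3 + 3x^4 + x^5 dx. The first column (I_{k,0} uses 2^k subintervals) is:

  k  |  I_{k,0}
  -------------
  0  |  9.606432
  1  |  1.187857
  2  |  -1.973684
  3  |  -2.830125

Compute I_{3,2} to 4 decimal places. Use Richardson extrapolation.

I_{2,1} = -1.973684 + (-1.973684 − 1.187857)/3 = -3.027531
I_{3,1} = (4·(-2.830125) − (-1.973684)) / 3 = -3.115605
I_{3,2} = -3.115605 + (-3.115605 − (-3.027531))/15 = -3.121477
(Column j=1 coincides with Simpson's rule on the same nodes.)

-3.1215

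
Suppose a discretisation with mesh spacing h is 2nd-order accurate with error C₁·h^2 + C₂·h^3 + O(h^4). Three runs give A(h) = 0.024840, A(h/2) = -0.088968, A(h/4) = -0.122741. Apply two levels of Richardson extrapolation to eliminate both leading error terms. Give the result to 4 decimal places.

-0.1350

First eliminate the h^2 term (factor 2^2 = 4):
  B₁ = (4·(-0.088968) − 0.024840)/3 = -0.126904
  B₂ = (4·(-0.122741) − (-0.088968))/3 = -0.133999
Then eliminate the h^3 term (factor 2^3 = 8):
  (8·(-0.133999) − (-0.126904))/7 = -0.135013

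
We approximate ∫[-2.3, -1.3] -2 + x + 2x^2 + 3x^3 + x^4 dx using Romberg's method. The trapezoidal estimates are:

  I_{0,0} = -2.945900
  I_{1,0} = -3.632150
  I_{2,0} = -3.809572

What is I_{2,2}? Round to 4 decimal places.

Richardson extrapolation on the trapezoidal column (denominator 4−1=3):
I_{1,1} = -3.632150 + (-3.632150 − (-2.945900))/3 = -3.860900
I_{2,1} = -3.809572 + (-3.809572 − (-3.632150))/3 = -3.868713
I_{2,2} = (16·(-3.868713) − (-3.860900)) / 15 = -3.869234
(Column j=1 coincides with Simpson's rule on the same nodes.)

-3.8692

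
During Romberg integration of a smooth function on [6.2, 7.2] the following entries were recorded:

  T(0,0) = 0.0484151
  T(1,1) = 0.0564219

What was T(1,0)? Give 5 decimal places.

From T(1,1) = (4·T(1,0) − T(0,0))/3, solve for T(1,0):
4·T(1,0) = 3·0.0564219 + 0.0484151 = 0.2176808
T(1,0) = 0.0544202

0.05442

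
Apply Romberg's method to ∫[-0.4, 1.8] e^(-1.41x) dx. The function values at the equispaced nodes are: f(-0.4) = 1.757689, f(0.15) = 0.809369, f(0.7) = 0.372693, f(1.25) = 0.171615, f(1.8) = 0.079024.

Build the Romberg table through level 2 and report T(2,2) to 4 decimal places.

1.1910

T(0,0) (trapezoid, 1 panel, h=2.2000): 2.020384
T(1,0) (trapezoid, 2 panels, h=1.1000): 1.420154
T(2,0) (trapezoid, 4 panels, h=0.5500): 1.249618
T(1,1) = 1.420154 + (1.420154 − 2.020384)/3 = 1.220077
T(2,1) = 1.249618 + (1.249618 − 1.420154)/3 = 1.192773
T(2,2) = 1.192773 + (1.192773 − 1.220077)/15 = 1.190953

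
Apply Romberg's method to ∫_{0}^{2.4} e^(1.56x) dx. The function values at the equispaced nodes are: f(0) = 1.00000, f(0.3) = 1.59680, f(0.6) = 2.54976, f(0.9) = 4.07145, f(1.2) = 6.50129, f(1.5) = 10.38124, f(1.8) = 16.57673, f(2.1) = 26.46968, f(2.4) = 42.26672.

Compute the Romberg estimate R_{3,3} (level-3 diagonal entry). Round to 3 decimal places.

R_{0,0} (trapezoid, 1 panel, h=2.4000): 51.92006
R_{1,0} (trapezoid, 2 panels, h=1.2000): 33.76158
R_{2,0} (trapezoid, 4 panels, h=0.6000): 28.35668
R_{3,0} (trapezoid, 8 panels, h=0.3000): 26.93409
R_{1,1} = 33.76158 + (33.76158 − 51.92006)/3 = 27.70875
R_{2,1} = 28.35668 + (28.35668 − 33.76158)/3 = 26.55505
R_{3,1} = 26.93409 + (26.93409 − 28.35668)/3 = 26.45989
R_{2,2} = 26.55505 + (26.55505 − 27.70875)/15 = 26.47814
R_{3,2} = 26.45989 + (26.45989 − 26.55505)/15 = 26.45355
R_{3,3} = 26.45355 + (26.45355 − 26.47814)/63 = 26.45316

26.453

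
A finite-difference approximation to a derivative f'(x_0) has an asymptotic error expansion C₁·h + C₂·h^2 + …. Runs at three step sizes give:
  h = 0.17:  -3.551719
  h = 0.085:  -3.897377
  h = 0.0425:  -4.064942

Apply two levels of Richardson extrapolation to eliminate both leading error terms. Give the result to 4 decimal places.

First eliminate the h term (factor 2^1 = 2):
  B₁ = (2·(-3.897377) − (-3.551719))/1 = -4.243035
  B₂ = (2·(-4.064942) − (-3.897377))/1 = -4.232507
Then eliminate the h^2 term (factor 2^2 = 4):
  (4·(-4.232507) − (-4.243035))/3 = -4.228998

-4.2290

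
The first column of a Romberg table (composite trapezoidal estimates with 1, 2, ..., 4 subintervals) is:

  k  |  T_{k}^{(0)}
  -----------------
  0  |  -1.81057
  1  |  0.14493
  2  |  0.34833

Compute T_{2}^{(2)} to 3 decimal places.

Richardson extrapolation on the trapezoidal column (denominator 4−1=3):
T_{1}^{(1)} = (4·0.14493 − (-1.81057)) / 3 = 0.79676
T_{2}^{(1)} = (4·0.34833 − 0.14493) / 3 = 0.41613
T_{2}^{(2)} = 0.41613 + (0.41613 − 0.79676)/15 = 0.39075

0.391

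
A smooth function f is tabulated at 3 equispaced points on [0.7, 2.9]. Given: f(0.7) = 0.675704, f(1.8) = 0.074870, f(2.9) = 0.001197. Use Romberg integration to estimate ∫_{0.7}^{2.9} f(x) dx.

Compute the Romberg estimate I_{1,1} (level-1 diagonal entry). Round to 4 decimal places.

0.3580

I_{0,0} (trapezoid, 1 panel, h=2.2000): 0.744591
I_{1,0} (trapezoid, 2 panels, h=1.1000): 0.454653
I_{1,1} = 0.454653 + (0.454653 − 0.744591)/3 = 0.358007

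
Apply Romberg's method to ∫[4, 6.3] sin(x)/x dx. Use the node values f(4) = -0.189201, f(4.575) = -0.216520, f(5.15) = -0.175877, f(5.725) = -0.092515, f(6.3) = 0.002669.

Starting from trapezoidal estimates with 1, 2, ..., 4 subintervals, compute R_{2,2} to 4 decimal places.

-0.3400

R_{0,0} (trapezoid, 1 panel, h=2.3000): -0.214512
R_{1,0} (trapezoid, 2 panels, h=1.1500): -0.309514
R_{2,0} (trapezoid, 4 panels, h=0.5750): -0.332452
R_{1,1} = -0.309514 + (-0.309514 − (-0.214512))/3 = -0.341181
R_{2,1} = -0.332452 + (-0.332452 − (-0.309514))/3 = -0.340098
R_{2,2} = -0.340098 + (-0.340098 − (-0.341181))/15 = -0.340026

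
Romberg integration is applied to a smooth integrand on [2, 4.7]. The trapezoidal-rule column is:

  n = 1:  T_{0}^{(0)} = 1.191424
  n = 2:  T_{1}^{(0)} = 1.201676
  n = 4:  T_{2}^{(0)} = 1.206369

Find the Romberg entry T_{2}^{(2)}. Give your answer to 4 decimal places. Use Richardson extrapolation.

1.2081

Richardson extrapolation on the trapezoidal column (denominator 4−1=3):
T_{1}^{(1)} = (4·1.201676 − 1.191424) / 3 = 1.205093
T_{2}^{(1)} = 1.206369 + (1.206369 − 1.201676)/3 = 1.207933
T_{2}^{(2)} = (16·1.207933 − 1.205093) / 15 = 1.208122
(Column j=1 coincides with Simpson's rule on the same nodes.)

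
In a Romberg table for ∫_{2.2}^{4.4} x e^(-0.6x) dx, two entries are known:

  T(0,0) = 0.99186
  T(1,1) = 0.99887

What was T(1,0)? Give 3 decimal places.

0.997

From T(1,1) = (4·T(1,0) − T(0,0))/3, solve for T(1,0):
4·T(1,0) = 3·0.99887 + 0.99186 = 3.98847
T(1,0) = 0.99712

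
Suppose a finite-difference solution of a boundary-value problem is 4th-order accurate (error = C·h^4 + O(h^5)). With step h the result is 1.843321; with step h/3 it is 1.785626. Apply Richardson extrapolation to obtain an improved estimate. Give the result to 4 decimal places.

1.7849

Extrapolated value = (81·A(h/3) − A(h)) / (81 − 1)
= (81·1.785626 − 1.843321) / 80
= 142.792385 / 80 = 1.784905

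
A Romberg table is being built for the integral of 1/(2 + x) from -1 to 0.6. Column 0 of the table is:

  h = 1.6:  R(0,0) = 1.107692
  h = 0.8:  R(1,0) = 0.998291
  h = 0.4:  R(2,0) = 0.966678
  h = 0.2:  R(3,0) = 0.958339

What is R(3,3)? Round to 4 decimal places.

Richardson extrapolation on the trapezoidal column (denominator 4−1=3):
R(1,1) = (4·0.998291 − 1.107692) / 3 = 0.961824
R(2,1) = 0.966678 + (0.966678 − 0.998291)/3 = 0.956140
R(3,1) = (4·0.958339 − 0.966678) / 3 = 0.955559
R(2,2) = (16·0.956140 − 0.961824) / 15 = 0.955761
R(3,2) = 0.955559 + (0.955559 − 0.956140)/15 = 0.955520
R(3,3) = (64·0.955520 − 0.955761) / 63 = 0.955516

0.9555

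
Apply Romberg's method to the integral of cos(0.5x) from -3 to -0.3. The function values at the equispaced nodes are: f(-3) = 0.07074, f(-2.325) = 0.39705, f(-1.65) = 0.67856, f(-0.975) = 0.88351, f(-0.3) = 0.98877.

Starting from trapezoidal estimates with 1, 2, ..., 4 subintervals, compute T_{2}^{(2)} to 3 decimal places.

1.696

T_{0}^{(0)} (trapezoid, 1 panel, h=2.7000): 1.43034
T_{1}^{(0)} (trapezoid, 2 panels, h=1.3500): 1.63123
T_{2}^{(0)} (trapezoid, 4 panels, h=0.6750): 1.67999
T_{1}^{(1)} = 1.63123 + (1.63123 − 1.43034)/3 = 1.69819
T_{2}^{(1)} = 1.67999 + (1.67999 − 1.63123)/3 = 1.69624
T_{2}^{(2)} = 1.69624 + (1.69624 − 1.69819)/15 = 1.69611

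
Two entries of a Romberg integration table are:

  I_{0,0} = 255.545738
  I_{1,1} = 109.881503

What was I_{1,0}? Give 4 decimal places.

146.2976

From I_{1,1} = (4·I_{1,0} − I_{0,0})/3, solve for I_{1,0}:
4·I_{1,0} = 3·109.881503 + 255.545738 = 585.190247
I_{1,0} = 146.297562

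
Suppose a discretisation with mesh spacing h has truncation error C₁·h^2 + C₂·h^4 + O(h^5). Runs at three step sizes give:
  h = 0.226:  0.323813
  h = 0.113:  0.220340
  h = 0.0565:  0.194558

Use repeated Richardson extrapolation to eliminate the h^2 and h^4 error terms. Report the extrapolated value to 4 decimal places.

0.1860

First eliminate the h^2 term (factor 2^2 = 4):
  B₁ = (4·0.220340 − 0.323813)/3 = 0.185849
  B₂ = (4·0.194558 − 0.220340)/3 = 0.185964
Then eliminate the h^4 term (factor 2^4 = 16):
  (16·0.185964 − 0.185849)/15 = 0.185972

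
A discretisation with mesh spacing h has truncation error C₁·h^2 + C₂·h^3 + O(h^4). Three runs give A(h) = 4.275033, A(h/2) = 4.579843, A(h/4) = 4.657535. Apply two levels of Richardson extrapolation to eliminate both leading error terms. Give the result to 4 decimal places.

4.6837

First eliminate the h^2 term (factor 2^2 = 4):
  B₁ = (4·4.579843 − 4.275033)/3 = 4.681446
  B₂ = (4·4.657535 − 4.579843)/3 = 4.683432
Then eliminate the h^3 term (factor 2^3 = 8):
  (8·4.683432 − 4.681446)/7 = 4.683716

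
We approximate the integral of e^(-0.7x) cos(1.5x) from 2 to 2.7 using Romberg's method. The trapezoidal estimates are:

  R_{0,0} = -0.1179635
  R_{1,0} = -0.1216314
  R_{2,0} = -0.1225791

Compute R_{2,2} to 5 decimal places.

-0.12290

Richardson extrapolation on the trapezoidal column (denominator 4−1=3):
R_{1,1} = (4·(-0.1216314) − (-0.1179635)) / 3 = -0.1228540
R_{2,1} = (4·(-0.1225791) − (-0.1216314)) / 3 = -0.1228950
R_{2,2} = (16·(-0.1228950) − (-0.1228540)) / 15 = -0.1228977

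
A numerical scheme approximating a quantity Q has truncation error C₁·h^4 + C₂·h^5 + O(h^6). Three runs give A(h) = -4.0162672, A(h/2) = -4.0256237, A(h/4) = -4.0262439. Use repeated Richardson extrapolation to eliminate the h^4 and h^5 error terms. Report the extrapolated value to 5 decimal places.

First eliminate the h^4 term (factor 2^4 = 16):
  B₁ = (16·(-4.0256237) − (-4.0162672))/15 = -4.0262475
  B₂ = (16·(-4.0262439) − (-4.0256237))/15 = -4.0262852
Then eliminate the h^5 term (factor 2^5 = 32):
  (32·(-4.0262852) − (-4.0262475))/31 = -4.0262864

-4.02629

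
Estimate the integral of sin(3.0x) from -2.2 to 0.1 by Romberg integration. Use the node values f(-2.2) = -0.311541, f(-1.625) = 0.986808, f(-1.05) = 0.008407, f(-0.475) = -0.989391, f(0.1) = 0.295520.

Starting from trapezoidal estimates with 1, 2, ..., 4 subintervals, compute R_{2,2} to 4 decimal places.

R_{0,0} (trapezoid, 1 panel, h=2.3000): -0.018424
R_{1,0} (trapezoid, 2 panels, h=1.1500): 0.000456
R_{2,0} (trapezoid, 4 panels, h=0.5750): -0.001257
R_{1,1} = 0.000456 + (0.000456 − (-0.018424))/3 = 0.006749
R_{2,1} = -0.001257 + (-0.001257 − 0.000456)/3 = -0.001828
R_{2,2} = -0.001828 + (-0.001828 − 0.006749)/15 = -0.002400

-0.0024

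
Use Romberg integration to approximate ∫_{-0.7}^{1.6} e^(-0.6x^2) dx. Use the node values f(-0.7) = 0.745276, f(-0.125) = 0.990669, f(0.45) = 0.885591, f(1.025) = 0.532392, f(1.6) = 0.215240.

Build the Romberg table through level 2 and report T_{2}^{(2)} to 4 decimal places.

1.6889

T_{0}^{(0)} (trapezoid, 1 panel, h=2.3000): 1.104593
T_{1}^{(0)} (trapezoid, 2 panels, h=1.1500): 1.570726
T_{2}^{(0)} (trapezoid, 4 panels, h=0.5750): 1.661123
T_{1}^{(1)} = 1.570726 + (1.570726 − 1.104593)/3 = 1.726104
T_{2}^{(1)} = 1.661123 + (1.661123 − 1.570726)/3 = 1.691255
T_{2}^{(2)} = 1.691255 + (1.691255 − 1.726104)/15 = 1.688932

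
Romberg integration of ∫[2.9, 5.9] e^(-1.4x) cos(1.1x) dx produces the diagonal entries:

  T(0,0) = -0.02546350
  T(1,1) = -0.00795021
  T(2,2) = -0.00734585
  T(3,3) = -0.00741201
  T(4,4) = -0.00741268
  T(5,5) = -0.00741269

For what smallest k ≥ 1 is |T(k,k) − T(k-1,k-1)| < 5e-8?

|T(1,1) − T(0,0)| = 0.01751329 ≥ 5e-8
|T(2,2) − T(1,1)| = 0.00060436 ≥ 5e-8
|T(3,3) − T(2,2)| = 0.00006616 ≥ 5e-8
|T(4,4) − T(3,3)| = 0.00000067 ≥ 5e-8
|T(5,5) − T(4,4)| = 0.00000001 < 5e-8

k = 5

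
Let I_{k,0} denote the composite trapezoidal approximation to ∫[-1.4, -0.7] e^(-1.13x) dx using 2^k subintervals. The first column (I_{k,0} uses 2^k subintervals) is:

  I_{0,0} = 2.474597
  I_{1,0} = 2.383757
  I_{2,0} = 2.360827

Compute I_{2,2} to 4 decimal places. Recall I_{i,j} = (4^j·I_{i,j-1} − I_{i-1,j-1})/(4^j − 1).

2.3532

Richardson extrapolation on the trapezoidal column (denominator 4−1=3):
I_{1,1} = 2.383757 + (2.383757 − 2.474597)/3 = 2.353477
I_{2,1} = (4·2.360827 − 2.383757) / 3 = 2.353184
I_{2,2} = (16·2.353184 − 2.353477) / 15 = 2.353164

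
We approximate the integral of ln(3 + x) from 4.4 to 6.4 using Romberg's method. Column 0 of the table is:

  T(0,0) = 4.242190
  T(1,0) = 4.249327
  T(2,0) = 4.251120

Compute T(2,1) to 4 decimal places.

Richardson extrapolation on the trapezoidal column (denominator 4−1=3):
T(2,1) = (4·4.251120 − 4.249327) / 3 = 4.251718

4.2517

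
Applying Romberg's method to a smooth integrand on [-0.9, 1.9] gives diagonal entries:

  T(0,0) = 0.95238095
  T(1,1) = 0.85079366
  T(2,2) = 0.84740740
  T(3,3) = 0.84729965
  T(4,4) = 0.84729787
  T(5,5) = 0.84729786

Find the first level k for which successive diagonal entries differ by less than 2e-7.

k = 5

|T(1,1) − T(0,0)| = 0.10158729 ≥ 2e-7
|T(2,2) − T(1,1)| = 0.00338626 ≥ 2e-7
|T(3,3) − T(2,2)| = 0.00010775 ≥ 2e-7
|T(4,4) − T(3,3)| = 0.00000178 ≥ 2e-7
|T(5,5) − T(4,4)| = 0.00000001 < 2e-7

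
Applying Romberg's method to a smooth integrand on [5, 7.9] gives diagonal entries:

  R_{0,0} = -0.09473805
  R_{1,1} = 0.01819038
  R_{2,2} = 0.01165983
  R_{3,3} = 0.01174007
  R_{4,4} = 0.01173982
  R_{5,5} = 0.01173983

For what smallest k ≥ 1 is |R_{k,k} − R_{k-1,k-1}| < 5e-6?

k = 4

|R_{1,1} − R_{0,0}| = 0.11292843 ≥ 5e-6
|R_{2,2} − R_{1,1}| = 0.00653055 ≥ 5e-6
|R_{3,3} − R_{2,2}| = 0.00008024 ≥ 5e-6
|R_{4,4} − R_{3,3}| = 0.00000025 < 5e-6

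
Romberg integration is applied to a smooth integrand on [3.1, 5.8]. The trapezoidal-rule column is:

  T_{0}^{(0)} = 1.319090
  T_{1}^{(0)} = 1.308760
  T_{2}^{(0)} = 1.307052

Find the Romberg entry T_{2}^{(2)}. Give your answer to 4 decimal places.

1.3066

Richardson extrapolation on the trapezoidal column (denominator 4−1=3):
T_{1}^{(1)} = 1.308760 + (1.308760 − 1.319090)/3 = 1.305317
T_{2}^{(1)} = 1.307052 + (1.307052 − 1.308760)/3 = 1.306483
T_{2}^{(2)} = 1.306483 + (1.306483 − 1.305317)/15 = 1.306561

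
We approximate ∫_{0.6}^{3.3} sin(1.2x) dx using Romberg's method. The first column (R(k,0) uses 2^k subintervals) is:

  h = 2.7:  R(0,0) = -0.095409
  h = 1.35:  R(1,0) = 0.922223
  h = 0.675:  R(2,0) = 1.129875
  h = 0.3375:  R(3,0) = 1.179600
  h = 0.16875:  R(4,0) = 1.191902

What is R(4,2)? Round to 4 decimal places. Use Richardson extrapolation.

1.1960

Richardson extrapolation on the trapezoidal column (denominator 4−1=3):
R(3,1) = (4·1.179600 − 1.129875) / 3 = 1.196175
R(4,1) = (4·1.191902 − 1.179600) / 3 = 1.196003
R(4,2) = (16·1.196003 − 1.196175) / 15 = 1.195992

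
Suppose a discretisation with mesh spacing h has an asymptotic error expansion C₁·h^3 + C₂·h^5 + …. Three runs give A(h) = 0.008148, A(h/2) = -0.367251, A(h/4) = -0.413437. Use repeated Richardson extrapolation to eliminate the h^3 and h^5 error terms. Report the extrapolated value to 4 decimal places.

-0.4200

First eliminate the h^3 term (factor 2^3 = 8):
  B₁ = (8·(-0.367251) − 0.008148)/7 = -0.420879
  B₂ = (8·(-0.413437) − (-0.367251))/7 = -0.420035
Then eliminate the h^5 term (factor 2^5 = 32):
  (32·(-0.420035) − (-0.420879))/31 = -0.420008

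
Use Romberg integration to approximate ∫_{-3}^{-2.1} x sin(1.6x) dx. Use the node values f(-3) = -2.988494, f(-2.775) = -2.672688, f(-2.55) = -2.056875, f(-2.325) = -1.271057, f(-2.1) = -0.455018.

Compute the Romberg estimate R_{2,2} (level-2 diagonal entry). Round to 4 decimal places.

-1.7499

R_{0,0} (trapezoid, 1 panel, h=0.9000): -1.549580
R_{1,0} (trapezoid, 2 panels, h=0.4500): -1.700384
R_{2,0} (trapezoid, 4 panels, h=0.2250): -1.737535
R_{1,1} = -1.700384 + (-1.700384 − (-1.549580))/3 = -1.750652
R_{2,1} = -1.737535 + (-1.737535 − (-1.700384))/3 = -1.749919
R_{2,2} = -1.749919 + (-1.749919 − (-1.750652))/15 = -1.749870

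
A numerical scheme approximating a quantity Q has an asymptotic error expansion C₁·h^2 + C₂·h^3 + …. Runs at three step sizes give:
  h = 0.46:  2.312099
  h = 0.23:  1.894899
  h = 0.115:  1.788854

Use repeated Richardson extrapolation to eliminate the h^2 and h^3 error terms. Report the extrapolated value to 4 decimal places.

First eliminate the h^2 term (factor 2^2 = 4):
  B₁ = (4·1.894899 − 2.312099)/3 = 1.755832
  B₂ = (4·1.788854 − 1.894899)/3 = 1.753506
Then eliminate the h^3 term (factor 2^3 = 8):
  (8·1.753506 − 1.755832)/7 = 1.753174

1.7532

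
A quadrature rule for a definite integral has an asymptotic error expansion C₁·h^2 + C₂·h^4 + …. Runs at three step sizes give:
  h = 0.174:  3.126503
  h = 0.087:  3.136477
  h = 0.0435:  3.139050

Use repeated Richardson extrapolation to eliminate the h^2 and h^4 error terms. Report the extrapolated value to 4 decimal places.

First eliminate the h^2 term (factor 2^2 = 4):
  B₁ = (4·3.136477 − 3.126503)/3 = 3.139802
  B₂ = (4·3.139050 − 3.136477)/3 = 3.139908
Then eliminate the h^4 term (factor 2^4 = 16):
  (16·3.139908 − 3.139802)/15 = 3.139915

3.1399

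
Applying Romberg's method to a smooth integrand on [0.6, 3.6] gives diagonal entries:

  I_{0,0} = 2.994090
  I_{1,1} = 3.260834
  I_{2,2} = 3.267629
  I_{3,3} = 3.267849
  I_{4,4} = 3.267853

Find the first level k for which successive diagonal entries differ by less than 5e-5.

k = 4

|I_{1,1} − I_{0,0}| = 0.266744 ≥ 5e-5
|I_{2,2} − I_{1,1}| = 0.006795 ≥ 5e-5
|I_{3,3} − I_{2,2}| = 0.000220 ≥ 5e-5
|I_{4,4} − I_{3,3}| = 0.000004 < 5e-5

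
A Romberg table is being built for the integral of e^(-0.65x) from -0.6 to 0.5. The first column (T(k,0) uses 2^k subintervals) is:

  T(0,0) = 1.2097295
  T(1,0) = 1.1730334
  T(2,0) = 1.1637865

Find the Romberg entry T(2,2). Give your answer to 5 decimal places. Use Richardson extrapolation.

1.16070

T(1,1) = 1.1730334 + (1.1730334 − 1.2097295)/3 = 1.1608014
T(2,1) = (4·1.1637865 − 1.1730334) / 3 = 1.1607042
T(2,2) = (16·1.1607042 − 1.1608014) / 15 = 1.1606977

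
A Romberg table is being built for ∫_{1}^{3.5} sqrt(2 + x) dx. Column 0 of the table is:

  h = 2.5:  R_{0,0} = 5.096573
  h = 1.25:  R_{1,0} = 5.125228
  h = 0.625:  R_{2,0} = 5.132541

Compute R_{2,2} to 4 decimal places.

R_{1,1} = 5.125228 + (5.125228 − 5.096573)/3 = 5.134780
R_{2,1} = (4·5.132541 − 5.125228) / 3 = 5.134979
R_{2,2} = (16·5.134979 − 5.134780) / 15 = 5.134992

5.1350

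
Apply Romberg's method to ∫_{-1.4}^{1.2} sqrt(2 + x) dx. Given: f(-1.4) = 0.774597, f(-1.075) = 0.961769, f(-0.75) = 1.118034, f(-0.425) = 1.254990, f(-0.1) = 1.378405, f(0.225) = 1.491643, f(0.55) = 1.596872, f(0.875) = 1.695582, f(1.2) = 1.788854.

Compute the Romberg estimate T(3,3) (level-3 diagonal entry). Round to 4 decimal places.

T(0,0) (trapezoid, 1 panel, h=2.6000): 3.332486
T(1,0) (trapezoid, 2 panels, h=1.3000): 3.458170
T(2,0) (trapezoid, 4 panels, h=0.6500): 3.493774
T(3,0) (trapezoid, 8 panels, h=0.3250): 3.503182
T(1,1) = 3.458170 + (3.458170 − 3.332486)/3 = 3.500065
T(2,1) = 3.493774 + (3.493774 − 3.458170)/3 = 3.505642
T(3,1) = 3.503182 + (3.503182 − 3.493774)/3 = 3.506318
T(2,2) = 3.505642 + (3.505642 − 3.500065)/15 = 3.506014
T(3,2) = 3.506318 + (3.506318 − 3.505642)/15 = 3.506363
T(3,3) = 3.506363 + (3.506363 − 3.506014)/63 = 3.506369

3.5064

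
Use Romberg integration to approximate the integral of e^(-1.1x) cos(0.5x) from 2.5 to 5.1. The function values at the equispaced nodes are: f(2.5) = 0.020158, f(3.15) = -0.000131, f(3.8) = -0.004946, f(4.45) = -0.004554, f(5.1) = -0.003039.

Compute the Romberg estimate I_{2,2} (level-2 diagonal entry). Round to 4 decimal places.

-0.0026

I_{0,0} (trapezoid, 1 panel, h=2.6000): 0.022255
I_{1,0} (trapezoid, 2 panels, h=1.3000): 0.004698
I_{2,0} (trapezoid, 4 panels, h=0.6500): -0.000696
I_{1,1} = 0.004698 + (0.004698 − 0.022255)/3 = -0.001154
I_{2,1} = -0.000696 + (-0.000696 − 0.004698)/3 = -0.002494
I_{2,2} = -0.002494 + (-0.002494 − (-0.001154))/15 = -0.002583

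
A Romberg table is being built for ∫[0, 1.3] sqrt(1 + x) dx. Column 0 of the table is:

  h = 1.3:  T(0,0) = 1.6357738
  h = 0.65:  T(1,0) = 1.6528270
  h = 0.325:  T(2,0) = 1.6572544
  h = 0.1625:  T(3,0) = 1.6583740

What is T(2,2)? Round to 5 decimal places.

1.65874

Richardson extrapolation on the trapezoidal column (denominator 4−1=3):
T(1,1) = (4·1.6528270 − 1.6357738) / 3 = 1.6585114
T(2,1) = 1.6572544 + (1.6572544 − 1.6528270)/3 = 1.6587302
T(2,2) = 1.6587302 + (1.6587302 − 1.6585114)/15 = 1.6587448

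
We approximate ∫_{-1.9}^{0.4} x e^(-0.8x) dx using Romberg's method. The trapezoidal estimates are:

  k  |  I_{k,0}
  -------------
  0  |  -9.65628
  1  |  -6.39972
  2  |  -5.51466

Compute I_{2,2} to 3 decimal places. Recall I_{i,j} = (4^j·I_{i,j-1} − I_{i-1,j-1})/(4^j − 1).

I_{1,1} = -6.39972 + (-6.39972 − (-9.65628))/3 = -5.31420
I_{2,1} = -5.51466 + (-5.51466 − (-6.39972))/3 = -5.21964
I_{2,2} = -5.21964 + (-5.21964 − (-5.31420))/15 = -5.21334

-5.213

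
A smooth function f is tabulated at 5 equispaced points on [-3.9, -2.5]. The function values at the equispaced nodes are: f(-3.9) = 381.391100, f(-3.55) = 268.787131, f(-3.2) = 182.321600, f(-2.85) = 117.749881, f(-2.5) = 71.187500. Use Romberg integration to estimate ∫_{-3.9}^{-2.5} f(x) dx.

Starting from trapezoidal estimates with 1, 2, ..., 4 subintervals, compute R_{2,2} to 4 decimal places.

275.7237

R_{0,0} (trapezoid, 1 panel, h=1.4000): 316.805020
R_{1,0} (trapezoid, 2 panels, h=0.7000): 286.027630
R_{2,0} (trapezoid, 4 panels, h=0.3500): 278.301769
R_{1,1} = 286.027630 + (286.027630 − 316.805020)/3 = 275.768500
R_{2,1} = 278.301769 + (278.301769 − 286.027630)/3 = 275.726482
R_{2,2} = 275.726482 + (275.726482 − 275.768500)/15 = 275.723681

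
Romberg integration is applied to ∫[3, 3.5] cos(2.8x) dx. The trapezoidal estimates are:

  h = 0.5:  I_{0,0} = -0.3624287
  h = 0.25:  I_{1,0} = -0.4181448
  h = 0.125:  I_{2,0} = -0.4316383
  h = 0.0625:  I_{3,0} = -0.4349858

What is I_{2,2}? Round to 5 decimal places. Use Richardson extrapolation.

I_{1,1} = -0.4181448 + (-0.4181448 − (-0.3624287))/3 = -0.4367168
I_{2,1} = -0.4316383 + (-0.4316383 − (-0.4181448))/3 = -0.4361361
I_{2,2} = -0.4361361 + (-0.4361361 − (-0.4367168))/15 = -0.4360974

-0.43610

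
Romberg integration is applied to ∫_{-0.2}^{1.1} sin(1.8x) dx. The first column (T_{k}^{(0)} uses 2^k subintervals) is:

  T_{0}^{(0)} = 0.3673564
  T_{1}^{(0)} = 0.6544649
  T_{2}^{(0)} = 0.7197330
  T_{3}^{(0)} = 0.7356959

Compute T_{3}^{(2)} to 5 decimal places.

0.74099

T_{2}^{(1)} = 0.7197330 + (0.7197330 − 0.6544649)/3 = 0.7414890
T_{3}^{(1)} = (4·0.7356959 − 0.7197330) / 3 = 0.7410169
T_{3}^{(2)} = (16·0.7410169 − 0.7414890) / 15 = 0.7409854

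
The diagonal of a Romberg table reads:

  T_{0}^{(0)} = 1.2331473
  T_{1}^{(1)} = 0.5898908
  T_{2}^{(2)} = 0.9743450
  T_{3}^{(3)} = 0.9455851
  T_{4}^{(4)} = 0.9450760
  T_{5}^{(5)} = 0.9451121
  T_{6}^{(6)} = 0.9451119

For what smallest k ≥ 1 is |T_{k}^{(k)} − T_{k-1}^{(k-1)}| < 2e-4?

k = 5

|T_{1}^{(1)} − T_{0}^{(0)}| = 0.6432565 ≥ 2e-4
|T_{2}^{(2)} − T_{1}^{(1)}| = 0.3844542 ≥ 2e-4
|T_{3}^{(3)} − T_{2}^{(2)}| = 0.0287599 ≥ 2e-4
|T_{4}^{(4)} − T_{3}^{(3)}| = 0.0005091 ≥ 2e-4
|T_{5}^{(5)} − T_{4}^{(4)}| = 0.0000361 < 2e-4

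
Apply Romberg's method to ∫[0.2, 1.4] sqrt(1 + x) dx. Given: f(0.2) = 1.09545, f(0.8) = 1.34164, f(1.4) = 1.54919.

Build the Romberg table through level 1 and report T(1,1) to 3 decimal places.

T(0,0) (trapezoid, 1 panel, h=1.2000): 1.58678
T(1,0) (trapezoid, 2 panels, h=0.6000): 1.59838
T(1,1) = 1.59838 + (1.59838 − 1.58678)/3 = 1.60225

1.602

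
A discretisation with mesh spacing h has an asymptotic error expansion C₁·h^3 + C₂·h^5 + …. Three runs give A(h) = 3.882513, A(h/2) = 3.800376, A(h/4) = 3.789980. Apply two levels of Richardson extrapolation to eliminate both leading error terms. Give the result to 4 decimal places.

3.7885

First eliminate the h^3 term (factor 2^3 = 8):
  B₁ = (8·3.800376 − 3.882513)/7 = 3.788642
  B₂ = (8·3.789980 − 3.800376)/7 = 3.788495
Then eliminate the h^5 term (factor 2^5 = 32):
  (32·3.788495 − 3.788642)/31 = 3.788490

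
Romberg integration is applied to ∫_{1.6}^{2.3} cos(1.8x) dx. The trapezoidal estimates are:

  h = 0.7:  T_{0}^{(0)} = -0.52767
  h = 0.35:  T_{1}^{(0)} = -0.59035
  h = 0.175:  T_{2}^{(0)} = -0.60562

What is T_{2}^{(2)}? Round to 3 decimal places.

T_{1}^{(1)} = (4·(-0.59035) − (-0.52767)) / 3 = -0.61124
T_{2}^{(1)} = -0.60562 + (-0.60562 − (-0.59035))/3 = -0.61071
T_{2}^{(2)} = -0.61071 + (-0.61071 − (-0.61124))/15 = -0.61067

-0.611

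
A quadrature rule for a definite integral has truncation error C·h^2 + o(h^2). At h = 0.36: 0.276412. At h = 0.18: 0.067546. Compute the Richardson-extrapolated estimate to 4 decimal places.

The leading error scales as h^2; refining by a factor of 2 reduces it by 2^2 = 4.
Extrapolated value = (4·A(h/2) − A(h)) / (4 − 1)
= (4·0.067546 − 0.276412) / 3
= -0.006228 / 3 = -0.002076

-0.0021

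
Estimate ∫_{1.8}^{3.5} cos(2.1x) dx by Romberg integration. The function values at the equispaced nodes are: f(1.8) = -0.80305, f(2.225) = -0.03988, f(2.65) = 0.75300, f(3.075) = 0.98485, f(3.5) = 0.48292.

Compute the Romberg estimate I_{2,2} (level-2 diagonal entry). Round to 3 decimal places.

0.700

I_{0,0} (trapezoid, 1 panel, h=1.7000): -0.27211
I_{1,0} (trapezoid, 2 panels, h=0.8500): 0.50399
I_{2,0} (trapezoid, 4 panels, h=0.4250): 0.65361
I_{1,1} = 0.50399 + (0.50399 − (-0.27211))/3 = 0.76269
I_{2,1} = 0.65361 + (0.65361 − 0.50399)/3 = 0.70348
I_{2,2} = 0.70348 + (0.70348 − 0.76269)/15 = 0.69953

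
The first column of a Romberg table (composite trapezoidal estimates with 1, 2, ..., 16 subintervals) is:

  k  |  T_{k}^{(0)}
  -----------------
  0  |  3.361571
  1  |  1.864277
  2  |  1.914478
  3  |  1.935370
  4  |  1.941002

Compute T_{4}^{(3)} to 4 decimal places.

1.9429

Richardson extrapolation on the trapezoidal column (denominator 4−1=3):
T_{2}^{(1)} = 1.914478 + (1.914478 − 1.864277)/3 = 1.931212
T_{3}^{(1)} = 1.935370 + (1.935370 − 1.914478)/3 = 1.942334
T_{4}^{(1)} = (4·1.941002 − 1.935370) / 3 = 1.942879
T_{3}^{(2)} = 1.942334 + (1.942334 − 1.931212)/15 = 1.943075
T_{4}^{(2)} = (16·1.942879 − 1.942334) / 15 = 1.942915
T_{4}^{(3)} = (64·1.942915 − 1.943075) / 63 = 1.942912
(Column j=1 coincides with Simpson's rule on the same nodes.)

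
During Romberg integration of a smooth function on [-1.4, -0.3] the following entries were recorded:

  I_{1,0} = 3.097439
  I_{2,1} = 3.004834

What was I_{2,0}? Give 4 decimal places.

3.0280

From I_{2,1} = (4·I_{2,0} − I_{1,0})/3, solve for I_{2,0}:
4·I_{2,0} = 3·3.004834 + 3.097439 = 12.111941
I_{2,0} = 3.027985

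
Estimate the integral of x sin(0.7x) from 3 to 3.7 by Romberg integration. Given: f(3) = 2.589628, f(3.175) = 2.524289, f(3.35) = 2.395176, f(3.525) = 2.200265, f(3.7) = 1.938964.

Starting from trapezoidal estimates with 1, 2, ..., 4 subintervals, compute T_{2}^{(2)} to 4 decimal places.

1.6460

T_{0}^{(0)} (trapezoid, 1 panel, h=0.7000): 1.585007
T_{1}^{(0)} (trapezoid, 2 panels, h=0.3500): 1.630815
T_{2}^{(0)} (trapezoid, 4 panels, h=0.1750): 1.642205
T_{1}^{(1)} = 1.630815 + (1.630815 − 1.585007)/3 = 1.646084
T_{2}^{(1)} = 1.642205 + (1.642205 − 1.630815)/3 = 1.646002
T_{2}^{(2)} = 1.646002 + (1.646002 − 1.646084)/15 = 1.645997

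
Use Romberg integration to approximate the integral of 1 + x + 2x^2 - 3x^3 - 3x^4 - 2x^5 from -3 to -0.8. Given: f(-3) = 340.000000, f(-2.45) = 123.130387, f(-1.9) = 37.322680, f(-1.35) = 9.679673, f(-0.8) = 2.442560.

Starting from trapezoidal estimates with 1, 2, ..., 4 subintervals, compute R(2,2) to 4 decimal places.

R(0,0) (trapezoid, 1 panel, h=2.2000): 376.686816
R(1,0) (trapezoid, 2 panels, h=1.1000): 229.398356
R(2,0) (trapezoid, 4 panels, h=0.5500): 187.744711
R(1,1) = 229.398356 + (229.398356 − 376.686816)/3 = 180.302203
R(2,1) = 187.744711 + (187.744711 − 229.398356)/3 = 173.860163
R(2,2) = 173.860163 + (173.860163 − 180.302203)/15 = 173.430694

173.4307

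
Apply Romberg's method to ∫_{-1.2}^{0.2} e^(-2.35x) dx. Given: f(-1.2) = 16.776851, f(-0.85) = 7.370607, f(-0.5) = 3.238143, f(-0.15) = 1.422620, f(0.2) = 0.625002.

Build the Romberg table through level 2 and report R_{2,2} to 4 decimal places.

6.8764

R_{0,0} (trapezoid, 1 panel, h=1.4000): 12.181297
R_{1,0} (trapezoid, 2 panels, h=0.7000): 8.357349
R_{2,0} (trapezoid, 4 panels, h=0.3500): 7.256304
R_{1,1} = 8.357349 + (8.357349 − 12.181297)/3 = 7.082700
R_{2,1} = 7.256304 + (7.256304 − 8.357349)/3 = 6.889289
R_{2,2} = 6.889289 + (6.889289 − 7.082700)/15 = 6.876395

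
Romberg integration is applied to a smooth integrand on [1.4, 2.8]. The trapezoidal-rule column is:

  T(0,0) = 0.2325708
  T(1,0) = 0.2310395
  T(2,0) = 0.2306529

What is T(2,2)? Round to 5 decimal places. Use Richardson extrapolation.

0.23052

Richardson extrapolation on the trapezoidal column (denominator 4−1=3):
T(1,1) = (4·0.2310395 − 0.2325708) / 3 = 0.2305291
T(2,1) = 0.2306529 + (0.2306529 − 0.2310395)/3 = 0.2305240
T(2,2) = 0.2305240 + (0.2305240 − 0.2305291)/15 = 0.2305237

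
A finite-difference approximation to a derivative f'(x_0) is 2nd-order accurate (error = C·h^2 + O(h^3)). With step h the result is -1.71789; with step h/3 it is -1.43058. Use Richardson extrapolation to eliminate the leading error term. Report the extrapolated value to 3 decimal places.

-1.395

The leading error scales as h^2; refining by a factor of 3 reduces it by 3^2 = 9.
Extrapolated value = (9·A(h/3) − A(h)) / (9 − 1)
= (9·(-1.43058) − (-1.71789)) / 8
= -11.15733 / 8 = -1.39467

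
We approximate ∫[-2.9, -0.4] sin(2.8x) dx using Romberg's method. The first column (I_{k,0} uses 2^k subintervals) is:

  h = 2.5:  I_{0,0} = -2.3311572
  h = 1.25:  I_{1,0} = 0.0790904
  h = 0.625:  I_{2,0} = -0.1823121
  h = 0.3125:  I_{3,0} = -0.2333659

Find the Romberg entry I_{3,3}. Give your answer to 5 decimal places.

I_{1,1} = (4·0.0790904 − (-2.3311572)) / 3 = 0.8825063
I_{2,1} = (4·(-0.1823121) − 0.0790904) / 3 = -0.2694463
I_{3,1} = (4·(-0.2333659) − (-0.1823121)) / 3 = -0.2503838
I_{2,2} = (16·(-0.2694463) − 0.8825063) / 15 = -0.3462431
I_{3,2} = (16·(-0.2503838) − (-0.2694463)) / 15 = -0.2491130
I_{3,3} = (64·(-0.2491130) − (-0.3462431)) / 63 = -0.2475713

-0.24757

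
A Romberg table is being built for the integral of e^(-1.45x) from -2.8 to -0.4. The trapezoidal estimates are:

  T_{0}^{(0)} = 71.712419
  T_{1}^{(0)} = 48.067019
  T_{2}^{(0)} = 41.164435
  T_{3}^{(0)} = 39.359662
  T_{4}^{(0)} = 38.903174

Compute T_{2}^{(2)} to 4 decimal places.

38.7755

T_{1}^{(1)} = (4·48.067019 − 71.712419) / 3 = 40.185219
T_{2}^{(1)} = 41.164435 + (41.164435 − 48.067019)/3 = 38.863574
T_{2}^{(2)} = (16·38.863574 − 40.185219) / 15 = 38.775464
(Column j=1 coincides with Simpson's rule on the same nodes.)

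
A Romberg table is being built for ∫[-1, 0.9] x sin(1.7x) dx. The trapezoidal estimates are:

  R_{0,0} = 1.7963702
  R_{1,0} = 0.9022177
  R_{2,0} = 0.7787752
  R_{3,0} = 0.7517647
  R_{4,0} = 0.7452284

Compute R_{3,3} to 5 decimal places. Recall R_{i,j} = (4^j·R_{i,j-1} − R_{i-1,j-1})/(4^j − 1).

Richardson extrapolation on the trapezoidal column (denominator 4−1=3):
R_{1,1} = (4·0.9022177 − 1.7963702) / 3 = 0.6041669
R_{2,1} = 0.7787752 + (0.7787752 − 0.9022177)/3 = 0.7376277
R_{3,1} = 0.7517647 + (0.7517647 − 0.7787752)/3 = 0.7427612
R_{2,2} = (16·0.7376277 − 0.6041669) / 15 = 0.7465251
R_{3,2} = (16·0.7427612 − 0.7376277) / 15 = 0.7431034
R_{3,3} = (64·0.7431034 − 0.7465251) / 63 = 0.7430491
(Column j=1 coincides with Simpson's rule on the same nodes.)

0.74305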